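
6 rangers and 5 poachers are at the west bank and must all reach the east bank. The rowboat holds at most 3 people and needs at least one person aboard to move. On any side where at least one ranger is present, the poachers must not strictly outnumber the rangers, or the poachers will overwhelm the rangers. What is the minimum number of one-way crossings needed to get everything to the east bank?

9

Counting alone: each trip to the east bank takes at most 3 across and each return brings at least 1 back, so after t trips out (and t−1 returns) at most 3t − (t−1) of the 11 are across; that first reaches 11 at t = 5, so at least 9 crossings are needed.
The plan below uses exactly 9 crossings, so it is optimal:
1. 3 poachers → the east bank.  (the west bank: 6R 2P; the east bank: 0R 3P)
2. 1 poacher ← the west bank.  (the west bank: 6R 3P; the east bank: 0R 2P)
3. 3 rangers → the east bank.  (the west bank: 3R 3P; the east bank: 3R 2P)
4. 1 ranger ← the west bank.  (the west bank: 4R 3P; the east bank: 2R 2P)
5. 2 rangers and 1 poacher → the east bank.  (the west bank: 2R 2P; the east bank: 4R 3P)
6. 1 ranger ← the west bank.  (the west bank: 3R 2P; the east bank: 3R 3P)
7. 2 rangers and 1 poacher → the east bank.  (the west bank: 1R 1P; the east bank: 5R 4P)
8. 1 ranger ← the west bank.  (the west bank: 2R 1P; the east bank: 4R 4P)
9. 2 rangers and 1 poacher → the east bank.  (the west bank: 0R 0P; the east bank: 6R 5P)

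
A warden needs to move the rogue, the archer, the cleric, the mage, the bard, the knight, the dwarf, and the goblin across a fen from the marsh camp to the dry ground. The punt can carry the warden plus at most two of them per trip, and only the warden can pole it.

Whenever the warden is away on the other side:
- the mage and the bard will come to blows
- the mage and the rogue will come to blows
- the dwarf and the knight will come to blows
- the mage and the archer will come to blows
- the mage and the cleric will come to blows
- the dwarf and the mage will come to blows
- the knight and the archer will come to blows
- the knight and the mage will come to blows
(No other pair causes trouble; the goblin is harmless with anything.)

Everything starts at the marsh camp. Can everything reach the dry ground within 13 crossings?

Yes

Yes — this plan uses 13 crossings (≤ 13):
1. Warden goes to the dry ground with the knight and the mage.  [the marsh camp: the archer, the bard, the cleric, the dwarf, the goblin, the rogue | the dry ground: the knight, the mage]
2. Warden goes back to the marsh camp with the mage.  [the marsh camp: the archer, the bard, the cleric, the dwarf, the goblin, the mage, the rogue | the dry ground: the knight]
3. Warden goes to the dry ground with the mage and the rogue.  [the marsh camp: the archer, the bard, the cleric, the dwarf, the goblin | the dry ground: the knight, the mage, the rogue]
4. Warden goes back to the marsh camp with the mage.  [the marsh camp: the archer, the bard, the cleric, the dwarf, the goblin, the mage | the dry ground: the knight, the rogue]
5. Warden goes to the dry ground with the cleric and the mage.  [the marsh camp: the archer, the bard, the dwarf, the goblin | the dry ground: the cleric, the knight, the mage, the rogue]
6. Warden goes back to the marsh camp with the mage.  [the marsh camp: the archer, the bard, the dwarf, the goblin, the mage | the dry ground: the cleric, the knight, the rogue]
7. Warden goes to the dry ground with the bard and the mage.  [the marsh camp: the archer, the dwarf, the goblin | the dry ground: the bard, the cleric, the knight, the mage, the rogue]
8. Warden goes back to the marsh camp with the mage.  [the marsh camp: the archer, the dwarf, the goblin, the mage | the dry ground: the bard, the cleric, the knight, the rogue]
9. Warden goes to the dry ground with the archer and the dwarf.  [the marsh camp: the goblin, the mage | the dry ground: the archer, the bard, the cleric, the dwarf, the knight, the rogue]
10. Warden goes back to the marsh camp with the knight.  [the marsh camp: the goblin, the knight, the mage | the dry ground: the archer, the bard, the cleric, the dwarf, the rogue]
11. Warden goes to the dry ground with the goblin and the mage.  [the marsh camp: the knight | the dry ground: the archer, the bard, the cleric, the dwarf, the goblin, the mage, the rogue]
12. Warden goes back to the marsh camp with the mage.  [the marsh camp: the knight, the mage | the dry ground: the archer, the bard, the cleric, the dwarf, the goblin, the rogue]
13. Warden goes to the dry ground with the knight and the mage.  [the marsh camp: — | the dry ground: the archer, the bard, the cleric, the dwarf, the goblin, the knight, the mage, the rogue]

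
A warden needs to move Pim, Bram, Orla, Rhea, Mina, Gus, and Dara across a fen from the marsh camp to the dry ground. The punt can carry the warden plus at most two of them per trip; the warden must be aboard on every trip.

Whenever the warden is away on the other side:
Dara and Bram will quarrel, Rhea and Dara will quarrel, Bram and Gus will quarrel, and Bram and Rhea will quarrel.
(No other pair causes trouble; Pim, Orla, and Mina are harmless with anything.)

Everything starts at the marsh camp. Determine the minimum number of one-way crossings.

Counting alone: the warden can take at most 2 across per trip to the dry ground, so moving all 7 needs at least 4 loaded trips out, with a return between consecutive ones — at least 7 crossings.
The safety rule pushes this higher. Following every safe sequence of crossings, the most of the 7 that can be at the dry ground as the punt arrives there on crossings 7, 9 is 5, 6 respectively — never all 7.
So no plan with fewer than 11 crossings exists, and this one achieves 11:
1. Warden goes to the dry ground with Bram and Rhea.
2. Warden goes back to the marsh camp with Bram.
3. Warden goes to the dry ground with Bram and Pim.
4. Warden goes back to the marsh camp with Bram.
5. Warden goes to the dry ground with Bram and Orla.
6. Warden goes back to the marsh camp with Bram.
7. Warden goes to the dry ground with Bram and Mina.
8. Warden goes back to the marsh camp with Bram.
9. Warden goes to the dry ground with Bram and Gus.
10. Warden goes back to the marsh camp with Bram.
11. Warden goes to the dry ground with Bram and Dara.

11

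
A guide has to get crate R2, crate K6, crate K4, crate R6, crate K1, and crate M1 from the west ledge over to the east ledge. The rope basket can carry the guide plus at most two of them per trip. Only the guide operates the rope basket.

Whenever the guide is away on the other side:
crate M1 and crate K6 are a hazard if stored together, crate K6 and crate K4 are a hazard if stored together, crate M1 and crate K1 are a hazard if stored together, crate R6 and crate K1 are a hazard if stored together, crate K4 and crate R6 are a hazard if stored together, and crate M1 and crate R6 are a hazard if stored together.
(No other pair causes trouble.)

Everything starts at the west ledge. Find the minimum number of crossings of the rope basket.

Whatever the first load, the items left behind include a forbidden pair without the guide. No opening move is safe, so no plan exists.

impossible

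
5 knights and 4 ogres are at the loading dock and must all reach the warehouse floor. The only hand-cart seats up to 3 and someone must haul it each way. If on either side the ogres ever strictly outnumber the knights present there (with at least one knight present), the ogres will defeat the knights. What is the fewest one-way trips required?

7

Counting alone: each trip to the warehouse floor takes at most 3 across and each return brings at least 1 back, so after t trips out (and t−1 returns) at most 3t − (t−1) of the 9 are across; that first reaches 9 at t = 4, so at least 7 crossings are needed.
The plan below uses exactly 7 crossings, so it is optimal:
1. 3 ogres → the warehouse floor.  (the loading dock: 5K 1O; the warehouse floor: 0K 3O)
2. 1 ogre ← the loading dock.  (the loading dock: 5K 2O; the warehouse floor: 0K 2O)
3. 3 knights → the warehouse floor.  (the loading dock: 2K 2O; the warehouse floor: 3K 2O)
4. 1 knight ← the loading dock.  (the loading dock: 3K 2O; the warehouse floor: 2K 2O)
5. 2 knights and 1 ogre → the warehouse floor.  (the loading dock: 1K 1O; the warehouse floor: 4K 3O)
6. 1 knight ← the loading dock.  (the loading dock: 2K 1O; the warehouse floor: 3K 3O)
7. 2 knights and 1 ogre → the warehouse floor.  (the loading dock: 0K 0O; the warehouse floor: 5K 4O)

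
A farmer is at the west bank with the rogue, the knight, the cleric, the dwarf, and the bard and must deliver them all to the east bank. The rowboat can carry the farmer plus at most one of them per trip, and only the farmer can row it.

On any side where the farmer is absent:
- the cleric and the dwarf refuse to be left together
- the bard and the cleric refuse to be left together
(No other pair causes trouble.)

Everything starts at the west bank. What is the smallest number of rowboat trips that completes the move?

11

Counting alone: the farmer can take at most 1 across per trip to the east bank, so moving all 5 needs at least 5 loaded trips out, with a return between consecutive ones — at least 9 crossings.
The safety rule pushes this higher. Following every safe sequence of crossings, the most of the 5 that can be at the east bank as the rowboat arrives there on crossing 9 is 4 — never all 5.
So no plan with fewer than 11 crossings exists, and this one achieves 11:
1. Farmer goes to the east bank with the cleric.  [the west bank: the bard, the dwarf, the knight, the rogue | the east bank: the cleric]
2. Farmer goes back to the west bank alone.  [the west bank: the bard, the dwarf, the knight, the rogue | the east bank: the cleric]
3. Farmer goes to the east bank with the rogue.  [the west bank: the bard, the dwarf, the knight | the east bank: the cleric, the rogue]
4. Farmer goes back to the west bank alone.  [the west bank: the bard, the dwarf, the knight | the east bank: the cleric, the rogue]
5. Farmer goes to the east bank with the knight.  [the west bank: the bard, the dwarf | the east bank: the cleric, the knight, the rogue]
6. Farmer goes back to the west bank alone.  [the west bank: the bard, the dwarf | the east bank: the cleric, the knight, the rogue]
7. Farmer goes to the east bank with the dwarf.  [the west bank: the bard | the east bank: the cleric, the dwarf, the knight, the rogue]
8. Farmer goes back to the west bank with the cleric.  [the west bank: the bard, the cleric | the east bank: the dwarf, the knight, the rogue]
9. Farmer goes to the east bank with the bard.  [the west bank: the cleric | the east bank: the bard, the dwarf, the knight, the rogue]
10. Farmer goes back to the west bank alone.  [the west bank: the cleric | the east bank: the bard, the dwarf, the knight, the rogue]
11. Farmer goes to the east bank with the cleric.  [the west bank: — | the east bank: the bard, the cleric, the dwarf, the knight, the rogue]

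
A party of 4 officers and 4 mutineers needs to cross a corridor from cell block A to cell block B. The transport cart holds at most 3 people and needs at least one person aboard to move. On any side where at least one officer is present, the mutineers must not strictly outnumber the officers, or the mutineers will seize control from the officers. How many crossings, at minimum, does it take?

Counting alone: each trip to cell block B takes at most 3 across and each return brings at least 1 back, so after t trips out (and t−1 returns) at most 3t − (t−1) of the 8 are across; that first reaches 8 at t = 4, so at least 7 crossings are needed.
The safety rule pushes this higher. Following every safe sequence of crossings, the most of the 8 that can be at cell block B as the transport cart arrives there on crossing 7 is 7 — never all 8.
So no plan with fewer than 9 crossings exists, and this one achieves 9:
1. 2 mutineers → cell block B.  (cell block A: 4O 2M; cell block B: 0O 2M)
2. 1 mutineer ← cell block A.  (cell block A: 4O 3M; cell block B: 0O 1M)
3. 3 mutineers → cell block B.  (cell block A: 4O 0M; cell block B: 0O 4M)
4. 1 mutineer ← cell block A.  (cell block A: 4O 1M; cell block B: 0O 3M)
5. 3 officers → cell block B.  (cell block A: 1O 1M; cell block B: 3O 3M)
6. 1 officer and 1 mutineer ← cell block A.  (cell block A: 2O 2M; cell block B: 2O 2M)
7. 2 officers → cell block B.  (cell block A: 0O 2M; cell block B: 4O 2M)
8. 1 mutineer ← cell block A.  (cell block A: 0O 3M; cell block B: 4O 1M)
9. 3 mutineers → cell block B.  (cell block A: 0O 0M; cell block B: 4O 4M)

9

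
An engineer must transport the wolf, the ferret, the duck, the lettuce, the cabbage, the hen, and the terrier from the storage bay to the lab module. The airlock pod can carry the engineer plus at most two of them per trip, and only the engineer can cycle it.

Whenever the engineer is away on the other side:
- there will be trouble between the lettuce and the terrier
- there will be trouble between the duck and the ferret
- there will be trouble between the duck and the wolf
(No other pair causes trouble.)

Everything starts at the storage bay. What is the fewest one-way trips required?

7

Counting alone: the engineer can take at most 2 across per trip to the lab module, so moving all 7 needs at least 4 loaded trips out, with a return between consecutive ones — at least 7 crossings.
The plan below uses exactly 7 crossings, so it is optimal:
1. Engineer goes to the lab module with the duck and the lettuce.  [the storage bay: the cabbage, the ferret, the hen, the terrier, the wolf | the lab module: the duck, the lettuce]
2. Engineer goes back to the storage bay alone.  [the storage bay: the cabbage, the ferret, the hen, the terrier, the wolf | the lab module: the duck, the lettuce]
3. Engineer goes to the lab module with the ferret and the wolf.  [the storage bay: the cabbage, the hen, the terrier | the lab module: the duck, the ferret, the lettuce, the wolf]
4. Engineer goes back to the storage bay with the duck.  [the storage bay: the cabbage, the duck, the hen, the terrier | the lab module: the ferret, the lettuce, the wolf]
5. Engineer goes to the lab module with the cabbage and the hen.  [the storage bay: the duck, the terrier | the lab module: the cabbage, the ferret, the hen, the lettuce, the wolf]
6. Engineer goes back to the storage bay alone.  [the storage bay: the duck, the terrier | the lab module: the cabbage, the ferret, the hen, the lettuce, the wolf]
7. Engineer goes to the lab module with the duck and the terrier.  [the storage bay: — | the lab module: the cabbage, the duck, the ferret, the hen, the lettuce, the terrier, the wolf]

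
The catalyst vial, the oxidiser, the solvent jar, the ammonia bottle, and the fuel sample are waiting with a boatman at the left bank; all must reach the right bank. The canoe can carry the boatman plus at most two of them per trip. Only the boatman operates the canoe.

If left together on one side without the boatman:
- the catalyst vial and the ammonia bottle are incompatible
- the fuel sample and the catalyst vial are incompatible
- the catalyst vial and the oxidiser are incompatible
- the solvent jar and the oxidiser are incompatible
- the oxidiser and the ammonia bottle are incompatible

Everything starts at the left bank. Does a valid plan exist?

1. Boatman goes to the right bank with the catalyst vial and the oxidiser.  [the left bank: the ammonia bottle, the fuel sample, the solvent jar | the right bank: the catalyst vial, the oxidiser]
2. Boatman goes back to the left bank with the catalyst vial.  [the left bank: the ammonia bottle, the catalyst vial, the fuel sample, the solvent jar | the right bank: the oxidiser]
3. Boatman goes to the right bank with the catalyst vial and the solvent jar.  [the left bank: the ammonia bottle, the fuel sample | the right bank: the catalyst vial, the oxidiser, the solvent jar]
4. Boatman goes back to the left bank with the oxidiser.  [the left bank: the ammonia bottle, the fuel sample, the oxidiser | the right bank: the catalyst vial, the solvent jar]
5. Boatman goes to the right bank with the ammonia bottle and the fuel sample.  [the left bank: the oxidiser | the right bank: the ammonia bottle, the catalyst vial, the fuel sample, the solvent jar]
6. Boatman goes back to the left bank with the catalyst vial.  [the left bank: the catalyst vial, the oxidiser | the right bank: the ammonia bottle, the fuel sample, the solvent jar]
7. Boatman goes to the right bank with the catalyst vial and the oxidiser.  [the left bank: — | the right bank: the ammonia bottle, the catalyst vial, the fuel sample, the oxidiser, the solvent jar]

Yes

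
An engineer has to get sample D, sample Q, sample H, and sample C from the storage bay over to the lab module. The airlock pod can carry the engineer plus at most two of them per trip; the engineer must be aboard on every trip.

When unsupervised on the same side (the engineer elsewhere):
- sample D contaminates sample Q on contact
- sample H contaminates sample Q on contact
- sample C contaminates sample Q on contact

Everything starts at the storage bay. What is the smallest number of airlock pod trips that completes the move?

5

Counting alone: the engineer can take at most 2 across per trip to the lab module, so moving all 4 needs at least 2 loaded trips out, with a return between consecutive ones — at least 3 crossings.
The safety rule pushes this higher. Following every safe sequence of crossings, the most of the 4 that can be at the lab module as the airlock pod arrives there on crossing 3 is 3 — never all 4.
So no plan with fewer than 5 crossings exists, and this one achieves 5:
1. Engineer goes to the lab module with sample Q.
2. Engineer goes back to the storage bay alone.
3. Engineer goes to the lab module with sample D and sample H.
4. Engineer goes back to the storage bay with sample Q.
5. Engineer goes to the lab module with sample C and sample Q.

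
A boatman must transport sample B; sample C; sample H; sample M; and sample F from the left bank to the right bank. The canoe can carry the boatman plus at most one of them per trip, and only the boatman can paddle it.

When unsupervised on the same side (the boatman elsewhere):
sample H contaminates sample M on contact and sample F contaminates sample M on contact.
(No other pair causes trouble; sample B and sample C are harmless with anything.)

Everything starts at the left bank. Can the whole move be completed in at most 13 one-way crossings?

Yes

Yes — this plan uses 11 crossings (≤ 13):
1. Boatman goes to the right bank with sample M.  [the left bank: sample B, sample C, sample F, sample H | the right bank: sample M]
2. Boatman goes back to the left bank alone.  [the left bank: sample B, sample C, sample F, sample H | the right bank: sample M]
3. Boatman goes to the right bank with sample B.  [the left bank: sample C, sample F, sample H | the right bank: sample B, sample M]
4. Boatman goes back to the left bank alone.  [the left bank: sample C, sample F, sample H | the right bank: sample B, sample M]
5. Boatman goes to the right bank with sample C.  [the left bank: sample F, sample H | the right bank: sample B, sample C, sample M]
6. Boatman goes back to the left bank alone.  [the left bank: sample F, sample H | the right bank: sample B, sample C, sample M]
7. Boatman goes to the right bank with sample H.  [the left bank: sample F | the right bank: sample B, sample C, sample H, sample M]
8. Boatman goes back to the left bank with sample M.  [the left bank: sample F, sample M | the right bank: sample B, sample C, sample H]
9. Boatman goes to the right bank with sample F.  [the left bank: sample M | the right bank: sample B, sample C, sample F, sample H]
10. Boatman goes back to the left bank alone.  [the left bank: sample M | the right bank: sample B, sample C, sample F, sample H]
11. Boatman goes to the right bank with sample M.  [the left bank: — | the right bank: sample B, sample C, sample F, sample H, sample M]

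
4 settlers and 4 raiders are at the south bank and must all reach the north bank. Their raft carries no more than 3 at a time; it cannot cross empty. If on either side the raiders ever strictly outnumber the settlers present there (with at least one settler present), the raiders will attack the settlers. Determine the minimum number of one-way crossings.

Counting alone: each trip to the north bank takes at most 3 across and each return brings at least 1 back, so after t trips out (and t−1 returns) at most 3t − (t−1) of the 8 are across; that first reaches 8 at t = 4, so at least 7 crossings are needed.
The safety rule pushes this higher. Following every safe sequence of crossings, the most of the 8 that can be at the north bank as the raft arrives there on crossing 7 is 7 — never all 8.
So no plan with fewer than 9 crossings exists, and this one achieves 9:
1. 2 raiders → the north bank.  (the south bank: 4S 2R; the north bank: 0S 2R)
2. 1 raider ← the south bank.  (the south bank: 4S 3R; the north bank: 0S 1R)
3. 3 raiders → the north bank.  (the south bank: 4S 0R; the north bank: 0S 4R)
4. 1 raider ← the south bank.  (the south bank: 4S 1R; the north bank: 0S 3R)
5. 3 settlers → the north bank.  (the south bank: 1S 1R; the north bank: 3S 3R)
6. 1 settler and 1 raider ← the south bank.  (the south bank: 2S 2R; the north bank: 2S 2R)
7. 2 settlers → the north bank.  (the south bank: 0S 2R; the north bank: 4S 2R)
8. 1 raider ← the south bank.  (the south bank: 0S 3R; the north bank: 4S 1R)
9. 3 raiders → the north bank.  (the south bank: 0S 0R; the north bank: 4S 4R)

9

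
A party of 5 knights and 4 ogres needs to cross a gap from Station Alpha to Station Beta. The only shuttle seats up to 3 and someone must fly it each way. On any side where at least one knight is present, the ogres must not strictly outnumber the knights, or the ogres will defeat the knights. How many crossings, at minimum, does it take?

7

Counting alone: each trip to Station Beta takes at most 3 across and each return brings at least 1 back, so after t trips out (and t−1 returns) at most 3t − (t−1) of the 9 are across; that first reaches 9 at t = 4, so at least 7 crossings are needed.
The plan below uses exactly 7 crossings, so it is optimal:
1. 3 ogres → Station Beta.  (Station Alpha: 5K 1O; Station Beta: 0K 3O)
2. 1 ogre ← Station Alpha.  (Station Alpha: 5K 2O; Station Beta: 0K 2O)
3. 3 knights → Station Beta.  (Station Alpha: 2K 2O; Station Beta: 3K 2O)
4. 1 knight ← Station Alpha.  (Station Alpha: 3K 2O; Station Beta: 2K 2O)
5. 2 knights and 1 ogre → Station Beta.  (Station Alpha: 1K 1O; Station Beta: 4K 3O)
6. 1 knight ← Station Alpha.  (Station Alpha: 2K 1O; Station Beta: 3K 3O)
7. 2 knights and 1 ogre → Station Beta.  (Station Alpha: 0K 0O; Station Beta: 5K 4O)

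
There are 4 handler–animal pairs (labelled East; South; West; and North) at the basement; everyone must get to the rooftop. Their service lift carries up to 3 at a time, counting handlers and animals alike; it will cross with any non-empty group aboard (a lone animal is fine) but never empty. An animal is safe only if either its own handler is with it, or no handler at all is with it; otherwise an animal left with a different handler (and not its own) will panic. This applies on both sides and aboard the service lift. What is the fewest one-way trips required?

Counting alone: each trip to the rooftop takes at most 3 across and each return brings at least 1 back, so after t trips out (and t−1 returns) at most 3t − (t−1) of the 8 are across; that first reaches 8 at t = 4, so at least 7 crossings are needed.
The safety rule pushes this higher. Following every safe sequence of crossings, the most of the 8 that can be at the rooftop as the service lift arrives there on crossing 7 is 7 — never all 8.
So no plan with fewer than 9 crossings exists, and this one achieves 9:
1. animal East and handler East cross → the rooftop.
2. handler East crosses ← the basement.
3. animal South, handler East, and handler South cross → the rooftop.
4. animal East and handler East cross ← the basement.
5. handler East, handler North, and handler West cross → the rooftop.
6. animal South crosses ← the basement.
7. animal East and animal South cross → the rooftop.
8. animal East crosses ← the basement.
9. animal East, animal North, and animal West cross → the rooftop.

9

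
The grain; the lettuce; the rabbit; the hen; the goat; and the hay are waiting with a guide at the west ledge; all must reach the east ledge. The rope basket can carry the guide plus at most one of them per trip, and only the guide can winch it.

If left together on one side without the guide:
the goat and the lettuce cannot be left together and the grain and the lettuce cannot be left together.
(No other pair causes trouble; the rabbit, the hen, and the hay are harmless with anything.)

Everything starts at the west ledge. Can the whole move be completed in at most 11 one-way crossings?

Counting alone: the guide can take at most 1 across per trip to the east ledge, so moving all 6 needs at least 6 loaded trips out, with a return between consecutive ones — at least 11 crossings.
The safety rule pushes this higher. Following every safe sequence of crossings, the most of the 6 that can be at the east ledge as the rope basket arrives there on crossing 11 is 5 — never all 6.
So the move cannot be finished within 11 crossings. (The shortest complete plan takes 13:)
1. Guide goes to the east ledge with the lettuce.
2. Guide goes back to the west ledge alone.
3. Guide goes to the east ledge with the grain.
4. Guide goes back to the west ledge with the lettuce.
5. Guide goes to the east ledge with the goat.
6. Guide goes back to the west ledge alone.
7. Guide goes to the east ledge with the rabbit.
8. Guide goes back to the west ledge alone.
9. Guide goes to the east ledge with the hen.
10. Guide goes back to the west ledge alone.
11. Guide goes to the east ledge with the hay.
12. Guide goes back to the west ledge alone.
13. Guide goes to the east ledge with the lettuce.

No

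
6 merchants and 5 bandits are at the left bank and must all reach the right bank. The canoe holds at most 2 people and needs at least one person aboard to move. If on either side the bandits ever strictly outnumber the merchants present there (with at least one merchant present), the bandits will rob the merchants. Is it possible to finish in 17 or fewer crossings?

No

Counting alone: each trip to the right bank takes at most 2 across and each return brings at least 1 back, so after t trips out (and t−1 returns) at most 2t − (t−1) of the 11 are across; that first reaches 11 at t = 10, so at least 19 crossings are needed.
Since 17 < 19, 17 crossings cannot be enough. (The shortest complete plan in fact takes 19:)
1. 2 bandits → the right bank.  (the left bank: 6M 3B; the right bank: 0M 2B)
2. 1 bandit ← the left bank.  (the left bank: 6M 4B; the right bank: 0M 1B)
3. 2 bandits → the right bank.  (the left bank: 6M 2B; the right bank: 0M 3B)
4. 1 bandit ← the left bank.  (the left bank: 6M 3B; the right bank: 0M 2B)
5. 2 merchants → the right bank.  (the left bank: 4M 3B; the right bank: 2M 2B)
6. 1 bandit ← the left bank.  (the left bank: 4M 4B; the right bank: 2M 1B)
7. 1 merchant and 1 bandit → the right bank.  (the left bank: 3M 3B; the right bank: 3M 2B)
8. 1 merchant ← the left bank.  (the left bank: 4M 3B; the right bank: 2M 2B)
9. 1 merchant and 1 bandit → the right bank.  (the left bank: 3M 2B; the right bank: 3M 3B)
10. 1 bandit ← the left bank.  (the left bank: 3M 3B; the right bank: 3M 2B)
11. 1 merchant and 1 bandit → the right bank.  (the left bank: 2M 2B; the right bank: 4M 3B)
12. 1 merchant ← the left bank.  (the left bank: 3M 2B; the right bank: 3M 3B)
13. 1 merchant and 1 bandit → the right bank.  (the left bank: 2M 1B; the right bank: 4M 4B)
14. 1 bandit ← the left bank.  (the left bank: 2M 2B; the right bank: 4M 3B)
15. 1 merchant and 1 bandit → the right bank.  (the left bank: 1M 1B; the right bank: 5M 4B)
16. 1 merchant ← the left bank.  (the left bank: 2M 1B; the right bank: 4M 4B)
17. 1 merchant and 1 bandit → the right bank.  (the left bank: 1M 0B; the right bank: 5M 5B)
18. 1 bandit ← the left bank.  (the left bank: 1M 1B; the right bank: 5M 4B)
19. 1 merchant and 1 bandit → the right bank.  (the left bank: 0M 0B; the right bank: 6M 5B)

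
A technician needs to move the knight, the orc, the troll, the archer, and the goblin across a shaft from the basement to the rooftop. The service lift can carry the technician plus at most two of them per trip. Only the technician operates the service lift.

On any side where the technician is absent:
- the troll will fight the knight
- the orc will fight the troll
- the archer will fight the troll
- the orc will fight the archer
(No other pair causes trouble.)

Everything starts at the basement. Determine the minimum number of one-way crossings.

7

Counting alone: the technician can take at most 2 across per trip to the rooftop, so moving all 5 needs at least 3 loaded trips out, with a return between consecutive ones — at least 5 crossings.
The safety rule pushes this higher. Following every safe sequence of crossings, the most of the 5 that can be at the rooftop as the service lift arrives there on crossing 5 is 4 — never all 5.
So no plan with fewer than 7 crossings exists, and this one achieves 7:
1. Technician goes to the rooftop with the orc and the troll.  [the basement: the archer, the goblin, the knight | the rooftop: the orc, the troll]
2. Technician goes back to the basement with the orc.  [the basement: the archer, the goblin, the knight, the orc | the rooftop: the troll]
3. Technician goes to the rooftop with the knight and the orc.  [the basement: the archer, the goblin | the rooftop: the knight, the orc, the troll]
4. Technician goes back to the basement with the troll.  [the basement: the archer, the goblin, the troll | the rooftop: the knight, the orc]
5. Technician goes to the rooftop with the goblin and the troll.  [the basement: the archer | the rooftop: the goblin, the knight, the orc, the troll]
6. Technician goes back to the basement with the troll.  [the basement: the archer, the troll | the rooftop: the goblin, the knight, the orc]
7. Technician goes to the rooftop with the archer and the troll.  [the basement: — | the rooftop: the archer, the goblin, the knight, the orc, the troll]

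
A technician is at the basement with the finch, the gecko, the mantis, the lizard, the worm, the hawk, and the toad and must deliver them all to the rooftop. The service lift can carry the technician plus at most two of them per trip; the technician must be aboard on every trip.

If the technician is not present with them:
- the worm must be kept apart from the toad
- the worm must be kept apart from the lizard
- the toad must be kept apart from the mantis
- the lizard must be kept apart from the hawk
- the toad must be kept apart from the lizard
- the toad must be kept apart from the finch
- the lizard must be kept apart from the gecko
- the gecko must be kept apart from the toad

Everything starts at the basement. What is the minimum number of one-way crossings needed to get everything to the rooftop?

11

Counting alone: the technician can take at most 2 across per trip to the rooftop, so moving all 7 needs at least 4 loaded trips out, with a return between consecutive ones — at least 7 crossings.
The safety rule pushes this higher. Following every safe sequence of crossings, the most of the 7 that can be at the rooftop as the service lift arrives there on crossings 7, 9 is 5, 6 respectively — never all 7.
So no plan with fewer than 11 crossings exists, and this one achieves 11:
1. Technician goes to the rooftop with the lizard and the toad.  [the basement: the finch, the gecko, the hawk, the mantis, the worm | the rooftop: the lizard, the toad]
2. Technician goes back to the basement with the lizard.  [the basement: the finch, the gecko, the hawk, the lizard, the mantis, the worm | the rooftop: the toad]
3. Technician goes to the rooftop with the finch and the lizard.  [the basement: the gecko, the hawk, the mantis, the worm | the rooftop: the finch, the lizard, the toad]
4. Technician goes back to the basement with the toad.  [the basement: the gecko, the hawk, the mantis, the toad, the worm | the rooftop: the finch, the lizard]
5. Technician goes to the rooftop with the mantis and the toad.  [the basement: the gecko, the hawk, the worm | the rooftop: the finch, the lizard, the mantis, the toad]
6. Technician goes back to the basement with the toad.  [the basement: the gecko, the hawk, the toad, the worm | the rooftop: the finch, the lizard, the mantis]
7. Technician goes to the rooftop with the gecko and the worm.  [the basement: the hawk, the toad | the rooftop: the finch, the gecko, the lizard, the mantis, the worm]
8. Technician goes back to the basement with the lizard.  [the basement: the hawk, the lizard, the toad | the rooftop: the finch, the gecko, the mantis, the worm]
9. Technician goes to the rooftop with the hawk and the lizard.  [the basement: the toad | the rooftop: the finch, the gecko, the hawk, the lizard, the mantis, the worm]
10. Technician goes back to the basement with the lizard.  [the basement: the lizard, the toad | the rooftop: the finch, the gecko, the hawk, the mantis, the worm]
11. Technician goes to the rooftop with the lizard and the toad.  [the basement: — | the rooftop: the finch, the gecko, the hawk, the lizard, the mantis, the toad, the worm]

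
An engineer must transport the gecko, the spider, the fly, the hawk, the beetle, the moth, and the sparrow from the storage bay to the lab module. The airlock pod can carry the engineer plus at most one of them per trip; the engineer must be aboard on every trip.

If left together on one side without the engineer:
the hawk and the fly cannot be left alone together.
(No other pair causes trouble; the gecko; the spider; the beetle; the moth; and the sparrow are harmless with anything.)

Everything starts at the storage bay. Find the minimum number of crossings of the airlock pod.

Counting alone: the engineer can take at most 1 across per trip to the lab module, so moving all 7 needs at least 7 loaded trips out, with a return between consecutive ones — at least 13 crossings.
The plan below uses exactly 13 crossings, so it is optimal:
1. Engineer goes to the lab module with the fly.  [the storage bay: the beetle, the gecko, the hawk, the moth, the sparrow, the spider | the lab module: the fly]
2. Engineer goes back to the storage bay alone.  [the storage bay: the beetle, the gecko, the hawk, the moth, the sparrow, the spider | the lab module: the fly]
3. Engineer goes to the lab module with the gecko.  [the storage bay: the beetle, the hawk, the moth, the sparrow, the spider | the lab module: the fly, the gecko]
4. Engineer goes back to the storage bay alone.  [the storage bay: the beetle, the hawk, the moth, the sparrow, the spider | the lab module: the fly, the gecko]
5. Engineer goes to the lab module with the spider.  [the storage bay: the beetle, the hawk, the moth, the sparrow | the lab module: the fly, the gecko, the spider]
6. Engineer goes back to the storage bay alone.  [the storage bay: the beetle, the hawk, the moth, the sparrow | the lab module: the fly, the gecko, the spider]
7. Engineer goes to the lab module with the beetle.  [the storage bay: the hawk, the moth, the sparrow | the lab module: the beetle, the fly, the gecko, the spider]
8. Engineer goes back to the storage bay alone.  [the storage bay: the hawk, the moth, the sparrow | the lab module: the beetle, the fly, the gecko, the spider]
9. Engineer goes to the lab module with the moth.  [the storage bay: the hawk, the sparrow | the lab module: the beetle, the fly, the gecko, the moth, the spider]
10. Engineer goes back to the storage bay alone.  [the storage bay: the hawk, the sparrow | the lab module: the beetle, the fly, the gecko, the moth, the spider]
11. Engineer goes to the lab module with the sparrow.  [the storage bay: the hawk | the lab module: the beetle, the fly, the gecko, the moth, the sparrow, the spider]
12. Engineer goes back to the storage bay alone.  [the storage bay: the hawk | the lab module: the beetle, the fly, the gecko, the moth, the sparrow, the spider]
13. Engineer goes to the lab module with the hawk.  [the storage bay: — | the lab module: the beetle, the fly, the gecko, the hawk, the moth, the sparrow, the spider]

13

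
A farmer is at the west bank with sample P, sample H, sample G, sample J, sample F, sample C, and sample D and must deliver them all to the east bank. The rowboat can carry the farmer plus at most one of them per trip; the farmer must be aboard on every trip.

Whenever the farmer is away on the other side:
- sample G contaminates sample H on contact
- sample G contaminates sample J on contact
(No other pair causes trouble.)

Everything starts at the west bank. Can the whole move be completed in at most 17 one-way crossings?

Yes

Yes — this plan uses 15 crossings (≤ 17):
1. Farmer goes to the east bank with sample G.
2. Farmer goes back to the west bank alone.
3. Farmer goes to the east bank with sample P.
4. Farmer goes back to the west bank alone.
5. Farmer goes to the east bank with sample H.
6. Farmer goes back to the west bank with sample G.
7. Farmer goes to the east bank with sample J.
8. Farmer goes back to the west bank alone.
9. Farmer goes to the east bank with sample F.
10. Farmer goes back to the west bank alone.
11. Farmer goes to the east bank with sample C.
12. Farmer goes back to the west bank alone.
13. Farmer goes to the east bank with sample D.
14. Farmer goes back to the west bank alone.
15. Farmer goes to the east bank with sample G.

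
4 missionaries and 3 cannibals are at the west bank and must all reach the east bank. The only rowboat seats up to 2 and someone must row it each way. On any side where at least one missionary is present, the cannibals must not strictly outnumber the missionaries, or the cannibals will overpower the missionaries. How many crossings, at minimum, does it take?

Counting alone: each trip to the east bank takes at most 2 across and each return brings at least 1 back, so after t trips out (and t−1 returns) at most 2t − (t−1) of the 7 are across; that first reaches 7 at t = 6, so at least 11 crossings are needed.
The plan below uses exactly 11 crossings, so it is optimal:
1. 2 cannibals → the east bank.  (the west bank: 4M 1C; the east bank: 0M 2C)
2. 1 cannibal ← the west bank.  (the west bank: 4M 2C; the east bank: 0M 1C)
3. 2 cannibals → the east bank.  (the west bank: 4M 0C; the east bank: 0M 3C)
4. 1 cannibal ← the west bank.  (the west bank: 4M 1C; the east bank: 0M 2C)
5. 2 missionaries → the east bank.  (the west bank: 2M 1C; the east bank: 2M 2C)
6. 1 cannibal ← the west bank.  (the west bank: 2M 2C; the east bank: 2M 1C)
7. 1 missionary and 1 cannibal → the east bank.  (the west bank: 1M 1C; the east bank: 3M 2C)
8. 1 missionary ← the west bank.  (the west bank: 2M 1C; the east bank: 2M 2C)
9. 1 missionary and 1 cannibal → the east bank.  (the west bank: 1M 0C; the east bank: 3M 3C)
10. 1 cannibal ← the west bank.  (the west bank: 1M 1C; the east bank: 3M 2C)
11. 1 missionary and 1 cannibal → the east bank.  (the west bank: 0M 0C; the east bank: 4M 3C)

11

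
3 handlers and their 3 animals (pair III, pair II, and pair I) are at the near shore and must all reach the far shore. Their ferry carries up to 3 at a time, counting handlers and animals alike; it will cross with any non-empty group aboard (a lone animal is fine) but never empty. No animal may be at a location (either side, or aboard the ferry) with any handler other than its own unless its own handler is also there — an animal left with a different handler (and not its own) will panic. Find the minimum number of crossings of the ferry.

5

Counting alone: each trip to the far shore takes at most 3 across and each return brings at least 1 back, so after t trips out (and t−1 returns) at most 3t − (t−1) of the 6 are across; that first reaches 6 at t = 3, so at least 5 crossings are needed.
The plan below uses exactly 5 crossings, so it is optimal:
1. animal III and handler III cross → the far shore.
2. handler III crosses ← the near shore.
3. handler I, handler II, and handler III cross → the far shore.
4. animal III crosses ← the near shore.
5. animal I, animal II, and animal III cross → the far shore.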